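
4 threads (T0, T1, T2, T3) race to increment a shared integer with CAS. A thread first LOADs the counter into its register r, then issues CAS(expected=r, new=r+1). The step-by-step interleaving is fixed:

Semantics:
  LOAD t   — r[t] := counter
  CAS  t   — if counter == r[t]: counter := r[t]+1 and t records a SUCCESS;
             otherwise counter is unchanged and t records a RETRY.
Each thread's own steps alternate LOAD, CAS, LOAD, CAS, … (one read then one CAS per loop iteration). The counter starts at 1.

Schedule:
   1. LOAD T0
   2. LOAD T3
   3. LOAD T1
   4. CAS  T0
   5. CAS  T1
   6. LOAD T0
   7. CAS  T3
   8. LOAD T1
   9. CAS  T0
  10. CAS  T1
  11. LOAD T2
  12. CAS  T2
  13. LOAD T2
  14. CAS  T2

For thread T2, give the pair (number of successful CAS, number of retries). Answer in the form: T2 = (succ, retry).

#1 T0 reads 1
#2 T3 reads 1
#3 T1 reads 1
#4 T0 CAS(1→2) writes; counter now 2
#5 T1 CAS(1→2) fails; counter now 2
#6 T0 reads 2
#7 T3 CAS(1→2) fails; counter now 2
#8 T1 reads 2
#9 T0 CAS(2→3) writes; counter now 3
#10 T1 CAS(2→3) fails; counter now 3
#11 T2 reads 3
#12 T2 CAS(3→4) writes; counter now 4
#13 T2 reads 4
#14 T2 CAS(4→5) writes; counter now 5

T2 = (2, 0)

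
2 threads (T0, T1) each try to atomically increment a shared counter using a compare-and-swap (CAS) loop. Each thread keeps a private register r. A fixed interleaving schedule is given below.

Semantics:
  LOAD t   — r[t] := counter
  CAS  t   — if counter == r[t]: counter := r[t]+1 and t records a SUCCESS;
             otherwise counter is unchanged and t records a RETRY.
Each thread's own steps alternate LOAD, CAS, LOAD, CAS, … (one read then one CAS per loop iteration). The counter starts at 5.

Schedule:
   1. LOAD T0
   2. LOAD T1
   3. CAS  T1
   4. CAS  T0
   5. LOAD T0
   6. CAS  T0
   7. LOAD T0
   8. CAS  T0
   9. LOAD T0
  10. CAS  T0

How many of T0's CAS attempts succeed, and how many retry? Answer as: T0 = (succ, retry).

   1) LOAD T0:  M=5  r_T0=5
   2) LOAD T1:  M=5  r_T1=5
   3) CAS  T1:  M=6  r_T1=5 ✓
   4) CAS  T0:  M=6  r_T0=5 ✗
   5) LOAD T0:  M=6  r_T0=6
   6) CAS  T0:  M=7  r_T0=6 ✓
   7) LOAD T0:  M=7  r_T0=7
   8) CAS  T0:  M=8  r_T0=7 ✓
   9) LOAD T0:  M=8  r_T0=8
  10) CAS  T0:  M=9  r_T0=8 ✓

T0 = (3, 1)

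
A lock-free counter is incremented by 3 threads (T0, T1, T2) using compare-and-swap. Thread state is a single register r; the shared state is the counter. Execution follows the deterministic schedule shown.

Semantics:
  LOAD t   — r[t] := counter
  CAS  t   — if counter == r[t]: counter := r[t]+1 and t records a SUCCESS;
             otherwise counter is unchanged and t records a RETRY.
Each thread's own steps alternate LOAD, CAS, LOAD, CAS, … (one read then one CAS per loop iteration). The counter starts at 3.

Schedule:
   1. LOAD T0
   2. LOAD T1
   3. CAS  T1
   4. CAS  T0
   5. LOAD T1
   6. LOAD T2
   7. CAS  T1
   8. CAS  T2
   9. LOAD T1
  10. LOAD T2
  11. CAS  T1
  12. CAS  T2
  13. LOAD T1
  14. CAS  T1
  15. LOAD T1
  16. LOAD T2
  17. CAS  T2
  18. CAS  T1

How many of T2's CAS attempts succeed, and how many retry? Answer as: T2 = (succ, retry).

#1 T0 reads 3
#2 T1 reads 3
#3 T1 CAS(3→4) writes; counter now 4
#4 T0 CAS(3→4) fails; counter now 4
#5 T1 reads 4
#6 T2 reads 4
#7 T1 CAS(4→5) writes; counter now 5
#8 T2 CAS(4→5) fails; counter now 5
#9 T1 reads 5
#10 T2 reads 5
#11 T1 CAS(5→6) writes; counter now 6
#12 T2 CAS(5→6) fails; counter now 6
#13 T1 reads 6
#14 T1 CAS(6→7) writes; counter now 7
#15 T1 reads 7
#16 T2 reads 7
#17 T2 CAS(7→8) writes; counter now 8
#18 T1 CAS(7→8) fails; counter now 8

T2 = (1, 2)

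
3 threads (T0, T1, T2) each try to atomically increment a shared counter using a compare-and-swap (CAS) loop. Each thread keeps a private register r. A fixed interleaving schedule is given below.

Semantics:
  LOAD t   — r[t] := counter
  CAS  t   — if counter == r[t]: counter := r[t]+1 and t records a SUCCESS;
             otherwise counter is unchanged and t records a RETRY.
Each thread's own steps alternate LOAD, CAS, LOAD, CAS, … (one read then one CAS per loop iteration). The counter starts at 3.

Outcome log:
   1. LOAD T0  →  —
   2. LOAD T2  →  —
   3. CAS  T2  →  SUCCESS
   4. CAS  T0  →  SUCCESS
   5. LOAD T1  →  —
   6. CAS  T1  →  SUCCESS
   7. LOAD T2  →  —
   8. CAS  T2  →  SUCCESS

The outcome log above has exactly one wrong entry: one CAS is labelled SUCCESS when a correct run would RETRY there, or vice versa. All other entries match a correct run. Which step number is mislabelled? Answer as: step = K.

Reference trace:
#1 T0 reads 3
#2 T2 reads 3
#3 T2 CAS(3→4) writes; counter now 4
#4 T0 CAS(3→4) fails; counter now 4
#5 T1 reads 4
#6 T1 CAS(4→5) writes; counter now 5
#7 T2 reads 5
#8 T2 CAS(5→6) writes; counter now 6
Flip is step 4.

step = 4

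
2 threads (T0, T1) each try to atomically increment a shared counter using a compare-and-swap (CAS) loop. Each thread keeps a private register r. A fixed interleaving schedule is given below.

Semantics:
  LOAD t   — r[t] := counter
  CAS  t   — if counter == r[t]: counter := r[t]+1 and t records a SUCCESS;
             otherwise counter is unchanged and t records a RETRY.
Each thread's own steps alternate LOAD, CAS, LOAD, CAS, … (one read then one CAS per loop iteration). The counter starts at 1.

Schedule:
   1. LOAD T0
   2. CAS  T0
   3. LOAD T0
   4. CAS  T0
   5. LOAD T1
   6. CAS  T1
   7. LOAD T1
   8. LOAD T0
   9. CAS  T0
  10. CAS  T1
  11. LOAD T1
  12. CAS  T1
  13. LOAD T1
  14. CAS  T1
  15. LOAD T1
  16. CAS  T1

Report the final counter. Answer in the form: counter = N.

#1 T0 reads 1
#2 T0 CAS(1→2) writes; counter now 2
#3 T0 reads 2
#4 T0 CAS(2→3) writes; counter now 3
#5 T1 reads 3
#6 T1 CAS(3→4) writes; counter now 4
#7 T1 reads 4
#8 T0 reads 4
#9 T0 CAS(4→5) writes; counter now 5
#10 T1 CAS(4→5) fails; counter now 5
#11 T1 reads 5
#12 T1 CAS(5→6) writes; counter now 6
#13 T1 reads 6
#14 T1 CAS(6→7) writes; counter now 7
#15 T1 reads 7
#16 T1 CAS(7→8) writes; counter now 8

counter = 8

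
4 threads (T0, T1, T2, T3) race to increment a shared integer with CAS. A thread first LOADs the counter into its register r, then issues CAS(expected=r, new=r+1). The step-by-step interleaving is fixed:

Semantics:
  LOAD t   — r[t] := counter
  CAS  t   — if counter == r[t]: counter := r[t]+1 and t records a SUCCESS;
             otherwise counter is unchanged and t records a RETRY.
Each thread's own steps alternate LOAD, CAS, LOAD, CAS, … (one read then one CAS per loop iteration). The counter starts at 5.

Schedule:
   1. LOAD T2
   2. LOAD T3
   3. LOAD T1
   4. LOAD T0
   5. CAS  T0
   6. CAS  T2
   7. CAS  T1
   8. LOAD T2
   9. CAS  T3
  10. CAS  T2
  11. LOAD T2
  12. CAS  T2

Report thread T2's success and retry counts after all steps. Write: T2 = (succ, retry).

#1 T2 reads 5
#2 T3 reads 5
#3 T1 reads 5
#4 T0 reads 5
#5 T0 CAS(5→6) writes; counter now 6
#6 T2 CAS(5→6) fails; counter now 6
#7 T1 CAS(5→6) fails; counter now 6
#8 T2 reads 6
#9 T3 CAS(5→6) fails; counter now 6
#10 T2 CAS(6→7) writes; counter now 7
#11 T2 reads 7
#12 T2 CAS(7→8) writes; counter now 8

T2 = (2, 1)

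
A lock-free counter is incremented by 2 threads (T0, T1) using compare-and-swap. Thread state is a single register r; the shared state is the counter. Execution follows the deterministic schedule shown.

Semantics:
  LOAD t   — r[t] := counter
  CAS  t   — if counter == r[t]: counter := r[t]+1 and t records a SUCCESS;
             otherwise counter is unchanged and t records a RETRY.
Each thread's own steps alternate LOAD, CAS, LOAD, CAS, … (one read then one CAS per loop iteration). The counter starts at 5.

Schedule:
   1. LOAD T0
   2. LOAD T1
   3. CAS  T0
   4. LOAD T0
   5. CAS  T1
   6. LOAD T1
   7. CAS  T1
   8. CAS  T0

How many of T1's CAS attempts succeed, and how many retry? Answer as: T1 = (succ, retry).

T1 = (1, 1)

[1] T0.load  rd  (counter 5, T0.r 5)
[2] T1.load  rd  (counter 5, T1.r 5)
[3] T0.cas  hit  (counter 6, T0.r 5)
[4] T0.load  rd  (counter 6, T0.r 6)
[5] T1.cas  miss  (counter 6, T1.r 5)
[6] T1.load  rd  (counter 6, T1.r 6)
[7] T1.cas  hit  (counter 7, T1.r 6)
[8] T0.cas  miss  (counter 7, T0.r 6)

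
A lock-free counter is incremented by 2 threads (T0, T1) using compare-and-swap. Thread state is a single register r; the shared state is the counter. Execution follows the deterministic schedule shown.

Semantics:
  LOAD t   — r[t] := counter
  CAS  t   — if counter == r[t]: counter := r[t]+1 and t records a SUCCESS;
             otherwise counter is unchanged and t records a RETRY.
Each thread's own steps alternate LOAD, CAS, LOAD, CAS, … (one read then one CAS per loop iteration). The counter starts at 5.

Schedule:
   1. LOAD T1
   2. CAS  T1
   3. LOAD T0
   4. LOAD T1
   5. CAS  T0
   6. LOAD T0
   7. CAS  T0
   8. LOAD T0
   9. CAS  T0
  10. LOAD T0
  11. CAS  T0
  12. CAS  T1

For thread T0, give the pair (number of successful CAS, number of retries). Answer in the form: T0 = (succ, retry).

T0 = (4, 0)

T1 LOAD — after: cnt=5, r=5 — load
T1 CAS — after: cnt=6, r=5 — ok
T0 LOAD — after: cnt=6, r=6 — load
T1 LOAD — after: cnt=6, r=6 — load
T0 CAS — after: cnt=7, r=6 — ok
T0 LOAD — after: cnt=7, r=7 — load
T0 CAS — after: cnt=8, r=7 — ok
T0 LOAD — after: cnt=8, r=8 — load
T0 CAS — after: cnt=9, r=8 — ok
T0 LOAD — after: cnt=9, r=9 — load
T0 CAS — after: cnt=10, r=9 — ok
T1 CAS — after: cnt=10, r=6 — retry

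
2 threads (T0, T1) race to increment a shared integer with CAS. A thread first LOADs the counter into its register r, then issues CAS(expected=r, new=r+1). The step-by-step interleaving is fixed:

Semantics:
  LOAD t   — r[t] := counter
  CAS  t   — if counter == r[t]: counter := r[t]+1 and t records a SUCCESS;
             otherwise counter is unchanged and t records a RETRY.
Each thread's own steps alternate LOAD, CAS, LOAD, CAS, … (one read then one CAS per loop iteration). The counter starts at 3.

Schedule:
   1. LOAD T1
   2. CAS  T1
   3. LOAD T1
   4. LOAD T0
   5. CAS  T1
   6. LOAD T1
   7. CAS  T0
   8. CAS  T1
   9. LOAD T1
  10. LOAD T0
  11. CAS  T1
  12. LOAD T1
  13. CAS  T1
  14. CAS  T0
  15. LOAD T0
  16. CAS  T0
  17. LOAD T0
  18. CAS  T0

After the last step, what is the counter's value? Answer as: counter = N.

counter = 10

   1) LOAD T1:  M=3  r_T1=3
   2) CAS  T1:  M=4  r_T1=3 ✓
   3) LOAD T1:  M=4  r_T1=4
   4) LOAD T0:  M=4  r_T0=4
   5) CAS  T1:  M=5  r_T1=4 ✓
   6) LOAD T1:  M=5  r_T1=5
   7) CAS  T0:  M=5  r_T0=4 ✗
   8) CAS  T1:  M=6  r_T1=5 ✓
   9) LOAD T1:  M=6  r_T1=6
  10) LOAD T0:  M=6  r_T0=6
  11) CAS  T1:  M=7  r_T1=6 ✓
  12) LOAD T1:  M=7  r_T1=7
  13) CAS  T1:  M=8  r_T1=7 ✓
  14) CAS  T0:  M=8  r_T0=6 ✗
  15) LOAD T0:  M=8  r_T0=8
  16) CAS  T0:  M=9  r_T0=8 ✓
  17) LOAD T0:  M=9  r_T0=9
  18) CAS  T0:  M=10  r_T0=9 ✓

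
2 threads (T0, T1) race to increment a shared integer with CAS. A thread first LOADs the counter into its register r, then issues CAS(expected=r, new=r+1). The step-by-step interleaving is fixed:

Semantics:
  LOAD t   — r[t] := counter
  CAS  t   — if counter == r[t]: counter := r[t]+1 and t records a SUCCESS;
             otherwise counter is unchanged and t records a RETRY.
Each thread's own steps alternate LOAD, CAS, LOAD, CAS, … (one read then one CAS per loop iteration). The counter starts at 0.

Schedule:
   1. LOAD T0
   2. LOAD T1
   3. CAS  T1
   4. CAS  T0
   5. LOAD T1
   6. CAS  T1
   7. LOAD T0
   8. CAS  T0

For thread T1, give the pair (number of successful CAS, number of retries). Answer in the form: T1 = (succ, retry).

T1 = (2, 0)

T0 LOAD — after: cnt=0, r=0 — load
T1 LOAD — after: cnt=0, r=0 — load
T1 CAS — after: cnt=1, r=0 — ok
T0 CAS — after: cnt=1, r=0 — retry
T1 LOAD — after: cnt=1, r=1 — load
T1 CAS — after: cnt=2, r=1 — ok
T0 LOAD — after: cnt=2, r=2 — load
T0 CAS — after: cnt=3, r=2 — ok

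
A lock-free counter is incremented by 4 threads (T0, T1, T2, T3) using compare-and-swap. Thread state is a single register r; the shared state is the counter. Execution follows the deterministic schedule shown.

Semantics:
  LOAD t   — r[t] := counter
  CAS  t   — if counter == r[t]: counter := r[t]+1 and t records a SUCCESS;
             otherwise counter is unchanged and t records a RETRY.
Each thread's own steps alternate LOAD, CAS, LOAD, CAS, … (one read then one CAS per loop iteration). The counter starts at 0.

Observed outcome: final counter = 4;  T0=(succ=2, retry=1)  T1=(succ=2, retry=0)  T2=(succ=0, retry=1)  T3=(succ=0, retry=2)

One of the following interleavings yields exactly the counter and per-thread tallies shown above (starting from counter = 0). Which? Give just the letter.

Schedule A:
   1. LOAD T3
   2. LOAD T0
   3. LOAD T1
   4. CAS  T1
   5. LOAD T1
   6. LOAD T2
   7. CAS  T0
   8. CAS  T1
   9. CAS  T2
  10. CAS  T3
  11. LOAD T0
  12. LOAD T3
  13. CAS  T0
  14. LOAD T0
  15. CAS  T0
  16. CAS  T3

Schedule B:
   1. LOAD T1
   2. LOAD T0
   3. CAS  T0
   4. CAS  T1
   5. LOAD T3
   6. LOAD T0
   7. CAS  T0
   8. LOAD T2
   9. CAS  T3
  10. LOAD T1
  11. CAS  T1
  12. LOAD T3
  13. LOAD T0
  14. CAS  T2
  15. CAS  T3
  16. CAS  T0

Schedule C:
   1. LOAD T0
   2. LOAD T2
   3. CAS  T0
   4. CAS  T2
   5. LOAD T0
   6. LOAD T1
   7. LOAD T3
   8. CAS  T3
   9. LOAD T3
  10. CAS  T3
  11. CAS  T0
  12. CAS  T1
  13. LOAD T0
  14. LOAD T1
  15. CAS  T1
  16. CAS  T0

Tracing schedule A:
#1 T3 reads 0
#2 T0 reads 0
#3 T1 reads 0
#4 T1 CAS(0→1) writes; counter now 1
#5 T1 reads 1
#6 T2 reads 1
#7 T0 CAS(0→1) fails; counter now 1
#8 T1 CAS(1→2) writes; counter now 2
#9 T2 CAS(1→2) fails; counter now 2
#10 T3 CAS(0→1) fails; counter now 2
#11 T0 reads 2
#12 T3 reads 2
#13 T0 CAS(2→3) writes; counter now 3
#14 T0 reads 3
#15 T0 CAS(3→4) writes; counter now 4
#16 T3 CAS(2→3) fails; counter now 4

A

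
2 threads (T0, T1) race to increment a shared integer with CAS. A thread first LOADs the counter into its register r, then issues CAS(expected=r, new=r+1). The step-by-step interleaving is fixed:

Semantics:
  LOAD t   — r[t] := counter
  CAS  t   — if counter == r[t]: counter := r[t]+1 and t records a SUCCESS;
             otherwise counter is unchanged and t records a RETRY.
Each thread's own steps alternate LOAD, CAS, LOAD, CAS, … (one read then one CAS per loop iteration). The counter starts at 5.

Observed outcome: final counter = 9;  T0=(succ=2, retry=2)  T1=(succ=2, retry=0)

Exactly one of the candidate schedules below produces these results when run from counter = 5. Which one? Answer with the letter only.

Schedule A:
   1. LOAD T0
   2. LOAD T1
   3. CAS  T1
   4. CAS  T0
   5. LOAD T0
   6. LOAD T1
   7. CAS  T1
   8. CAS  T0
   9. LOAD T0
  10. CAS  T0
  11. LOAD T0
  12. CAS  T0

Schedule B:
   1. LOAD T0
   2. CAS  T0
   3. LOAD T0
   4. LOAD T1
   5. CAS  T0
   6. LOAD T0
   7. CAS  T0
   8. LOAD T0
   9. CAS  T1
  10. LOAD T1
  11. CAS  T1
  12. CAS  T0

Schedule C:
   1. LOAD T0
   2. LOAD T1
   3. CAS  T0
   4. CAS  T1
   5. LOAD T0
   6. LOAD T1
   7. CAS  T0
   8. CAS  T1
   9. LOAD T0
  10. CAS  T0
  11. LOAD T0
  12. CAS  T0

Simulating candidate A:
1. LOAD T0 → mem=5 r[T0]=5 [LOAD]
2. LOAD T1 → mem=5 r[T1]=5 [LOAD]
3. CAS T1 → mem=6 r[T1]=5 [OK]
4. CAS T0 → mem=6 r[T0]=5 [RETRY]
5. LOAD T0 → mem=6 r[T0]=6 [LOAD]
6. LOAD T1 → mem=6 r[T1]=6 [LOAD]
7. CAS T1 → mem=7 r[T1]=6 [OK]
8. CAS T0 → mem=7 r[T0]=6 [RETRY]
9. LOAD T0 → mem=7 r[T0]=7 [LOAD]
10. CAS T0 → mem=8 r[T0]=7 [OK]
11. LOAD T0 → mem=8 r[T0]=8 [LOAD]
12. CAS T0 → mem=9 r[T0]=8 [OK]

A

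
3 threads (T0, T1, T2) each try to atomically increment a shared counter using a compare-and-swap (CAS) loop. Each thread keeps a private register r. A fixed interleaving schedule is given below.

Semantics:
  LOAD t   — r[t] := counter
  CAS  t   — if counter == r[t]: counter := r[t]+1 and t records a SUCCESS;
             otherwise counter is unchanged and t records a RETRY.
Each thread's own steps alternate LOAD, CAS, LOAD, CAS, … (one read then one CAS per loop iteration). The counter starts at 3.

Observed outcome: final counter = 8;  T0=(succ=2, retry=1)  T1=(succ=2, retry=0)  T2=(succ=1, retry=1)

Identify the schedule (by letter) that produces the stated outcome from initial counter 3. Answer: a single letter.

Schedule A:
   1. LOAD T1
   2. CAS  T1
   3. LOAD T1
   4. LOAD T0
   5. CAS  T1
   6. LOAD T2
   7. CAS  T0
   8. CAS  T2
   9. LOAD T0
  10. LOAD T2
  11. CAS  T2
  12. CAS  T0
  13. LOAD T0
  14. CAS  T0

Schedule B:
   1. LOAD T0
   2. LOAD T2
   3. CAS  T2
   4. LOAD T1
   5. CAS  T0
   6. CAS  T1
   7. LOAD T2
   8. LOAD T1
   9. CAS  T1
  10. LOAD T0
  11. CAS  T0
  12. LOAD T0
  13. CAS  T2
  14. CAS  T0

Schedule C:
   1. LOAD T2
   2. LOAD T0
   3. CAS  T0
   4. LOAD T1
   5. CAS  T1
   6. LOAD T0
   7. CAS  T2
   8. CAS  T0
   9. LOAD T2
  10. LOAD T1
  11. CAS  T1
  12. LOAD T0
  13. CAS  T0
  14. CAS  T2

B

Tracing schedule B:
#1 T0 reads 3
#2 T2 reads 3
#3 T2 CAS(3→4) writes; counter now 4
#4 T1 reads 4
#5 T0 CAS(3→4) fails; counter now 4
#6 T1 CAS(4→5) writes; counter now 5
#7 T2 reads 5
#8 T1 reads 5
#9 T1 CAS(5→6) writes; counter now 6
#10 T0 reads 6
#11 T0 CAS(6→7) writes; counter now 7
#12 T0 reads 7
#13 T2 CAS(5→6) fails; counter now 7
#14 T0 CAS(7→8) writes; counter now 8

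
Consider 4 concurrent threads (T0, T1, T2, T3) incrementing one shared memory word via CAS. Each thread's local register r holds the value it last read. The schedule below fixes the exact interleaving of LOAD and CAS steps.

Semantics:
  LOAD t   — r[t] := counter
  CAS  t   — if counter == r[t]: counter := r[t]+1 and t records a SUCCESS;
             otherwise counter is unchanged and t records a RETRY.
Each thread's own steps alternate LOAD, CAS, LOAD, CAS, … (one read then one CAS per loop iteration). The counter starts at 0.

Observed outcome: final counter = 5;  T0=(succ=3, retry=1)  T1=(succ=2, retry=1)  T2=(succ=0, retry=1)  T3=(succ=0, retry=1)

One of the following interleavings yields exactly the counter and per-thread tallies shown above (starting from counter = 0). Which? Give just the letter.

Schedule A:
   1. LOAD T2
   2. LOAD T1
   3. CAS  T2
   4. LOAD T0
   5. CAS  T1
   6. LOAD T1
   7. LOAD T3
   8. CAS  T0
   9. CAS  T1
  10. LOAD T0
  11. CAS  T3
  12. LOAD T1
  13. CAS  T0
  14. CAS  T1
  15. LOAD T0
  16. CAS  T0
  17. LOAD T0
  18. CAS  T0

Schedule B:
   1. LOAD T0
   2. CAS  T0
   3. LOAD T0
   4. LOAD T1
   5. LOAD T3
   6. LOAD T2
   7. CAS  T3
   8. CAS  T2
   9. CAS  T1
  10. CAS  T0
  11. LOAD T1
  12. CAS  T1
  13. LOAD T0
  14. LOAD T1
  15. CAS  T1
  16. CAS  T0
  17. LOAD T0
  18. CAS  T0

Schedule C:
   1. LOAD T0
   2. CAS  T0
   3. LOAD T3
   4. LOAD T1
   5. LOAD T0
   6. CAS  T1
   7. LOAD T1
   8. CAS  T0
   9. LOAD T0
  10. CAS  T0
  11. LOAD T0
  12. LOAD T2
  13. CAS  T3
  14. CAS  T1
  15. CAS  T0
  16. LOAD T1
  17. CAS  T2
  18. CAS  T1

C

Simulating candidate C:
[1] T0.load  rd  (counter 0, T0.r 0)
[2] T0.cas  hit  (counter 1, T0.r 0)
[3] T3.load  rd  (counter 1, T3.r 1)
[4] T1.load  rd  (counter 1, T1.r 1)
[5] T0.load  rd  (counter 1, T0.r 1)
[6] T1.cas  hit  (counter 2, T1.r 1)
[7] T1.load  rd  (counter 2, T1.r 2)
[8] T0.cas  miss  (counter 2, T0.r 1)
[9] T0.load  rd  (counter 2, T0.r 2)
[10] T0.cas  hit  (counter 3, T0.r 2)
[11] T0.load  rd  (counter 3, T0.r 3)
[12] T2.load  rd  (counter 3, T2.r 3)
[13] T3.cas  miss  (counter 3, T3.r 1)
[14] T1.cas  miss  (counter 3, T1.r 2)
[15] T0.cas  hit  (counter 4, T0.r 3)
[16] T1.load  rd  (counter 4, T1.r 4)
[17] T2.cas  miss  (counter 4, T2.r 3)
[18] T1.cas  hit  (counter 5, T1.r 4)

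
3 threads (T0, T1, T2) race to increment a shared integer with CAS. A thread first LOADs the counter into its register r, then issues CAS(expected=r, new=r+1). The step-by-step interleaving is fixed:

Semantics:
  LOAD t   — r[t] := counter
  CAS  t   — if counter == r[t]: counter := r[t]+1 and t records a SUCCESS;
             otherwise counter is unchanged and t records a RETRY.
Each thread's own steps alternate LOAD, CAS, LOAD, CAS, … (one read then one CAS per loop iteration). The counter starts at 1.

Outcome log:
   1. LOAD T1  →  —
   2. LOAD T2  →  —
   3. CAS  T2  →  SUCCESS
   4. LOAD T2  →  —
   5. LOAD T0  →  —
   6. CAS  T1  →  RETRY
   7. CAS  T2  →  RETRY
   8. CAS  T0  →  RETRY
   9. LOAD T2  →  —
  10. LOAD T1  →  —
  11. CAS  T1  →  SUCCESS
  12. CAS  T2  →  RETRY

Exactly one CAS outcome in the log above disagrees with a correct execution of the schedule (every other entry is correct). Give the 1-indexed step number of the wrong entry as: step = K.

step = 7

Re-executing:
1. LOAD T1 → mem=1 r[T1]=1 [LOAD]
2. LOAD T2 → mem=1 r[T2]=1 [LOAD]
3. CAS T2 → mem=2 r[T2]=1 [OK]
4. LOAD T2 → mem=2 r[T2]=2 [LOAD]
5. LOAD T0 → mem=2 r[T0]=2 [LOAD]
6. CAS T1 → mem=2 r[T1]=1 [RETRY]
7. CAS T2 → mem=3 r[T2]=2 [OK]
8. CAS T0 → mem=3 r[T0]=2 [RETRY]
9. LOAD T2 → mem=3 r[T2]=3 [LOAD]
10. LOAD T1 → mem=3 r[T1]=3 [LOAD]
11. CAS T1 → mem=4 r[T1]=3 [OK]
12. CAS T2 → mem=4 r[T2]=3 [RETRY]
Log disagrees first at step 7.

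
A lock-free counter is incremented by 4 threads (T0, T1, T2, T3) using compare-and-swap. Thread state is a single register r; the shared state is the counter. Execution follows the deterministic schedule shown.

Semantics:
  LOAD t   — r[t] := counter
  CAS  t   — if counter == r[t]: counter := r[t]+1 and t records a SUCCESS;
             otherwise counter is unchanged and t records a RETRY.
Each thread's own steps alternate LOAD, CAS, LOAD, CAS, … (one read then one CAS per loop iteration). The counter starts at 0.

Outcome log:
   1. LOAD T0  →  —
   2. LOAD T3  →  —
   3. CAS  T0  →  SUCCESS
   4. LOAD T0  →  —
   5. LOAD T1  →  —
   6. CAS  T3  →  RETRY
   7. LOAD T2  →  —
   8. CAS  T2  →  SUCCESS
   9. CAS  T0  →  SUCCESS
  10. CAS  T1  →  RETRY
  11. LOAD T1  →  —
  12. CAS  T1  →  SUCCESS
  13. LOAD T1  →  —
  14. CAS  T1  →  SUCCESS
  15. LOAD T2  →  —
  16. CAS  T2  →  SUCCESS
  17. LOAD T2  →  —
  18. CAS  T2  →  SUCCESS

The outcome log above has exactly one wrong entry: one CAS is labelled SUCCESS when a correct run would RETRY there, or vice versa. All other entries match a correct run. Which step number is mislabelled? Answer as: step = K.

Correct run:
   1) LOAD T0:  M=0  r_T0=0
   2) LOAD T3:  M=0  r_T3=0
   3) CAS  T0:  M=1  r_T0=0 ✓
   4) LOAD T0:  M=1  r_T0=1
   5) LOAD T1:  M=1  r_T1=1
   6) CAS  T3:  M=1  r_T3=0 ✗
   7) LOAD T2:  M=1  r_T2=1
   8) CAS  T2:  M=2  r_T2=1 ✓
   9) CAS  T0:  M=2  r_T0=1 ✗
  10) CAS  T1:  M=2  r_T1=1 ✗
  11) LOAD T1:  M=2  r_T1=2
  12) CAS  T1:  M=3  r_T1=2 ✓
  13) LOAD T1:  M=3  r_T1=3
  14) CAS  T1:  M=4  r_T1=3 ✓
  15) LOAD T2:  M=4  r_T2=4
  16) CAS  T2:  M=5  r_T2=4 ✓
  17) LOAD T2:  M=5  r_T2=5
  18) CAS  T2:  M=6  r_T2=5 ✓
Log disagrees first at step 9.

step = 9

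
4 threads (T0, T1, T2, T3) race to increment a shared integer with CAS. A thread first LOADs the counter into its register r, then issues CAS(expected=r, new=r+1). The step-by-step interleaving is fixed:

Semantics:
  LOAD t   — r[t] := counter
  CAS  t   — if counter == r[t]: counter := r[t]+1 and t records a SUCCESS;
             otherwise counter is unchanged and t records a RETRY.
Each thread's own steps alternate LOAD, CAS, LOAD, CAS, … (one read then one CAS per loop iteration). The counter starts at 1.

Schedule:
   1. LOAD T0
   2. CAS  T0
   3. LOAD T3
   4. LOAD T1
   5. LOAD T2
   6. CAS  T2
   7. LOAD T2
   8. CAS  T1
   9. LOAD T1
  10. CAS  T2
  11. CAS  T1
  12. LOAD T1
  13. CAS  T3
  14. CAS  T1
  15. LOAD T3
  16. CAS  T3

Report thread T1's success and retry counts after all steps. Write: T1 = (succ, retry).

[1] T0.load  rd  (counter 1, T0.r 1)
[2] T0.cas  hit  (counter 2, T0.r 1)
[3] T3.load  rd  (counter 2, T3.r 2)
[4] T1.load  rd  (counter 2, T1.r 2)
[5] T2.load  rd  (counter 2, T2.r 2)
[6] T2.cas  hit  (counter 3, T2.r 2)
[7] T2.load  rd  (counter 3, T2.r 3)
[8] T1.cas  miss  (counter 3, T1.r 2)
[9] T1.load  rd  (counter 3, T1.r 3)
[10] T2.cas  hit  (counter 4, T2.r 3)
[11] T1.cas  miss  (counter 4, T1.r 3)
[12] T1.load  rd  (counter 4, T1.r 4)
[13] T3.cas  miss  (counter 4, T3.r 2)
[14] T1.cas  hit  (counter 5, T1.r 4)
[15] T3.load  rd  (counter 5, T3.r 5)
[16] T3.cas  hit  (counter 6, T3.r 5)

T1 = (1, 2)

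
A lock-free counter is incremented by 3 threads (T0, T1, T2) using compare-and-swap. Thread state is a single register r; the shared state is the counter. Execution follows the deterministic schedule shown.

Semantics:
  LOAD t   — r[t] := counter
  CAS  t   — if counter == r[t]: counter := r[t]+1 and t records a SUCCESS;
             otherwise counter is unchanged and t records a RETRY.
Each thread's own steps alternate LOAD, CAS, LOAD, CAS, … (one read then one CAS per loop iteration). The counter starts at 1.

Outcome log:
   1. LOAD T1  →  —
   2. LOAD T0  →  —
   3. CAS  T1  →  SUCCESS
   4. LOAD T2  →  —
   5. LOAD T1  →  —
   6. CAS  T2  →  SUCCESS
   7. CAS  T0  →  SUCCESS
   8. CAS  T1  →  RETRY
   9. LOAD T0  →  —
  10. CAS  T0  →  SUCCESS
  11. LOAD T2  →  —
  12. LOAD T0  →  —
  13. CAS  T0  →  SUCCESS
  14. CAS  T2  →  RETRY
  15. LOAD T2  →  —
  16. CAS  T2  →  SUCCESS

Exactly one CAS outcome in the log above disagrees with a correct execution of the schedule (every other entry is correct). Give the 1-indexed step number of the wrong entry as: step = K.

step = 7

Reference trace:
   1) LOAD T1:  M=1  r_T1=1
   2) LOAD T0:  M=1  r_T0=1
   3) CAS  T1:  M=2  r_T1=1 ✓
   4) LOAD T2:  M=2  r_T2=2
   5) LOAD T1:  M=2  r_T1=2
   6) CAS  T2:  M=3  r_T2=2 ✓
   7) CAS  T0:  M=3  r_T0=1 ✗
   8) CAS  T1:  M=3  r_T1=2 ✗
   9) LOAD T0:  M=3  r_T0=3
  10) CAS  T0:  M=4  r_T0=3 ✓
  11) LOAD T2:  M=4  r_T2=4
  12) LOAD T0:  M=4  r_T0=4
  13) CAS  T0:  M=5  r_T0=4 ✓
  14) CAS  T2:  M=5  r_T2=4 ✗
  15) LOAD T2:  M=5  r_T2=5
  16) CAS  T2:  M=6  r_T2=5 ✓
Mismatch at 7.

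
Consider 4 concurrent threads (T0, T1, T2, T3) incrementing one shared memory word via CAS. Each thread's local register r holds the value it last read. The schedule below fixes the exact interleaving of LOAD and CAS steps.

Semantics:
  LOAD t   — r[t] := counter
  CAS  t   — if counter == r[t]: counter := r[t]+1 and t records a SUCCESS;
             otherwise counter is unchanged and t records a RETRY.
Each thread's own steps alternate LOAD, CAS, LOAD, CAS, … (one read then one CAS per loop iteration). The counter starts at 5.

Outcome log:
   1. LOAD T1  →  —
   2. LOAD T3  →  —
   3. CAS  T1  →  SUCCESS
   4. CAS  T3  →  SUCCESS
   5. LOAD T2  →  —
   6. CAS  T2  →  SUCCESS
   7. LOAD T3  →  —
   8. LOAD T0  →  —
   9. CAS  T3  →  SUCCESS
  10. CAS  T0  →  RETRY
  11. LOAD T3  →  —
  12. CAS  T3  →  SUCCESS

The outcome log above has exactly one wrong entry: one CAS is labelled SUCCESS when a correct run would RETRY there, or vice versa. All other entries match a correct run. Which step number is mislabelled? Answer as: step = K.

step = 4

Re-executing:
T1 LOAD — after: cnt=5, r=5 — load
T3 LOAD — after: cnt=5, r=5 — load
T1 CAS — after: cnt=6, r=5 — ok
T3 CAS — after: cnt=6, r=5 — retry
T2 LOAD — after: cnt=6, r=6 — load
T2 CAS — after: cnt=7, r=6 — ok
T3 LOAD — after: cnt=7, r=7 — load
T0 LOAD — after: cnt=7, r=7 — load
T3 CAS — after: cnt=8, r=7 — ok
T0 CAS — after: cnt=8, r=7 — retry
T3 LOAD — after: cnt=8, r=8 — load
T3 CAS — after: cnt=9, r=8 — ok
Flip is step 4.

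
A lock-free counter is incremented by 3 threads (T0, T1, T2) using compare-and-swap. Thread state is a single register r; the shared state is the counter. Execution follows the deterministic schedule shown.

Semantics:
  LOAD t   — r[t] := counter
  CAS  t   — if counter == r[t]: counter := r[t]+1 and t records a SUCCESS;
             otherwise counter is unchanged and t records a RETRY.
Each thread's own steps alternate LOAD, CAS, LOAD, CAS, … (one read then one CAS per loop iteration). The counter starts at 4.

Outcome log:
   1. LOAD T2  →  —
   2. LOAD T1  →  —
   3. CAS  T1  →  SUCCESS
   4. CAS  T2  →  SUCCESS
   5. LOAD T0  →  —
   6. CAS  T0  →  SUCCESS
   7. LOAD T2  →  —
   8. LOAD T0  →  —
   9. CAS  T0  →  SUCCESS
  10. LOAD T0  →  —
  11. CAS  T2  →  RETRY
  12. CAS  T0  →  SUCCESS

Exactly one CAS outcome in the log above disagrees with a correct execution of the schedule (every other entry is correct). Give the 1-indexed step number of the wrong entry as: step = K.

step = 4

Re-executing:
[1] T2.load  rd  (counter 4, T2.r 4)
[2] T1.load  rd  (counter 4, T1.r 4)
[3] T1.cas  hit  (counter 5, T1.r 4)
[4] T2.cas  miss  (counter 5, T2.r 4)
[5] T0.load  rd  (counter 5, T0.r 5)
[6] T0.cas  hit  (counter 6, T0.r 5)
[7] T2.load  rd  (counter 6, T2.r 6)
[8] T0.load  rd  (counter 6, T0.r 6)
[9] T0.cas  hit  (counter 7, T0.r 6)
[10] T0.load  rd  (counter 7, T0.r 7)
[11] T2.cas  miss  (counter 7, T2.r 6)
[12] T0.cas  hit  (counter 8, T0.r 7)
Mismatch at 4.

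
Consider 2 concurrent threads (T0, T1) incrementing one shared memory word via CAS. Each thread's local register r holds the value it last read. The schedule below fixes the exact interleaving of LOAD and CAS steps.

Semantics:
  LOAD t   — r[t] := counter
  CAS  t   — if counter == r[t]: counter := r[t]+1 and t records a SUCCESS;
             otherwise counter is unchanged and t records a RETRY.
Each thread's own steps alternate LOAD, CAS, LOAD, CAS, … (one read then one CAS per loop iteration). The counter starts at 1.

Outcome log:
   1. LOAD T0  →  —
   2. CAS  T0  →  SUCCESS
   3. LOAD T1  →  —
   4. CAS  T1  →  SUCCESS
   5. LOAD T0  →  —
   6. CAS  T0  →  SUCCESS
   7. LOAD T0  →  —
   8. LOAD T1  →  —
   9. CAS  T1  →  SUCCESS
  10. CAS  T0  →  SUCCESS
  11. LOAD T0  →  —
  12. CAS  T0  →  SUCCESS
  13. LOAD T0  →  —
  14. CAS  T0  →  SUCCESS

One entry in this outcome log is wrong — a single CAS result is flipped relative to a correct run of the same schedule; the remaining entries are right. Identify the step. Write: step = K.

Correct run:
[1] T0.load  rd  (counter 1, T0.r 1)
[2] T0.cas  hit  (counter 2, T0.r 1)
[3] T1.load  rd  (counter 2, T1.r 2)
[4] T1.cas  hit  (counter 3, T1.r 2)
[5] T0.load  rd  (counter 3, T0.r 3)
[6] T0.cas  hit  (counter 4, T0.r 3)
[7] T0.load  rd  (counter 4, T0.r 4)
[8] T1.load  rd  (counter 4, T1.r 4)
[9] T1.cas  hit  (counter 5, T1.r 4)
[10] T0.cas  miss  (counter 5, T0.r 4)
[11] T0.load  rd  (counter 5, T0.r 5)
[12] T0.cas  hit  (counter 6, T0.r 5)
[13] T0.load  rd  (counter 6, T0.r 6)
[14] T0.cas  hit  (counter 7, T0.r 6)
Mismatch at 10.

step = 10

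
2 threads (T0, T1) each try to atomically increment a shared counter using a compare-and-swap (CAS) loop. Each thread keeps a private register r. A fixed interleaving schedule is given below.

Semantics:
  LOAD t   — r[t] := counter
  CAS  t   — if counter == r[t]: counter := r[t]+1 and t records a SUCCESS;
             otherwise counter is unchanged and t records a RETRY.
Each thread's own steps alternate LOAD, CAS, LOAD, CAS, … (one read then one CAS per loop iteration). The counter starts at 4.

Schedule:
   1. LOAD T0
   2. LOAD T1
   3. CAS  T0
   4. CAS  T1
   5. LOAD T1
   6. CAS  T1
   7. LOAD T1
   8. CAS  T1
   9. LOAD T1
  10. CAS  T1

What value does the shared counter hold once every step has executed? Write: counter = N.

T0 LOAD — after: cnt=4, r=4 — load
T1 LOAD — after: cnt=4, r=4 — load
T0 CAS — after: cnt=5, r=4 — ok
T1 CAS — after: cnt=5, r=4 — retry
T1 LOAD — after: cnt=5, r=5 — load
T1 CAS — after: cnt=6, r=5 — ok
T1 LOAD — after: cnt=6, r=6 — load
T1 CAS — after: cnt=7, r=6 — ok
T1 LOAD — after: cnt=7, r=7 — load
T1 CAS — after: cnt=8, r=7 — ok

counter = 8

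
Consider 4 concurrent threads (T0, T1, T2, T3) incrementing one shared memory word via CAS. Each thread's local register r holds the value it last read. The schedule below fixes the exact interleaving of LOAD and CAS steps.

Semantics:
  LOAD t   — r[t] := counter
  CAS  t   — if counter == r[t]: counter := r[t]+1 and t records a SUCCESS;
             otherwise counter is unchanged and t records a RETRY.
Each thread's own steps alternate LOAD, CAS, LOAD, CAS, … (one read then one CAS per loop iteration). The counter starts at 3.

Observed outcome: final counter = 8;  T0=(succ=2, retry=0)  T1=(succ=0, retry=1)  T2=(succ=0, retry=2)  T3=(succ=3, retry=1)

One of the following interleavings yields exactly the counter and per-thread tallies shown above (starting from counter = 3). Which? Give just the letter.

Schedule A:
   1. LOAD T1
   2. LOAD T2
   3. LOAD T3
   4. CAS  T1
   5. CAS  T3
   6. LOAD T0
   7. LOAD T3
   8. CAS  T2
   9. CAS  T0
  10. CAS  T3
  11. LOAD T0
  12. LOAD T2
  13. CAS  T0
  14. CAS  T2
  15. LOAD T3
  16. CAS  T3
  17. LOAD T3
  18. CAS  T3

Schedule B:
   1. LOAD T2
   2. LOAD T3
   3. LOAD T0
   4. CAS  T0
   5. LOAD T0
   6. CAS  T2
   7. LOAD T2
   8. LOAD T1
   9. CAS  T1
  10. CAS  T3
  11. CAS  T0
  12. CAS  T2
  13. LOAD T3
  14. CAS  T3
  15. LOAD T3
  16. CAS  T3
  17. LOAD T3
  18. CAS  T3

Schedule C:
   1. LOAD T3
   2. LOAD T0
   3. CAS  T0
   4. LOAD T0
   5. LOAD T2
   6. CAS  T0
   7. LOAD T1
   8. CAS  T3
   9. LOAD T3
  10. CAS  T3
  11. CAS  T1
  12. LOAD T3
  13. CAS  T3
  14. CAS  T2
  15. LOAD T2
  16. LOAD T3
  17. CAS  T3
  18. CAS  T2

C

Tracing schedule C:
[1] T3.load  rd  (counter 3, T3.r 3)
[2] T0.load  rd  (counter 3, T0.r 3)
[3] T0.cas  hit  (counter 4, T0.r 3)
[4] T0.load  rd  (counter 4, T0.r 4)
[5] T2.load  rd  (counter 4, T2.r 4)
[6] T0.cas  hit  (counter 5, T0.r 4)
[7] T1.load  rd  (counter 5, T1.r 5)
[8] T3.cas  miss  (counter 5, T3.r 3)
[9] T3.load  rd  (counter 5, T3.r 5)
[10] T3.cas  hit  (counter 6, T3.r 5)
[11] T1.cas  miss  (counter 6, T1.r 5)
[12] T3.load  rd  (counter 6, T3.r 6)
[13] T3.cas  hit  (counter 7, T3.r 6)
[14] T2.cas  miss  (counter 7, T2.r 4)
[15] T2.load  rd  (counter 7, T2.r 7)
[16] T3.load  rd  (counter 7, T3.r 7)
[17] T3.cas  hit  (counter 8, T3.r 7)
[18] T2.cas  miss  (counter 8, T2.r 7)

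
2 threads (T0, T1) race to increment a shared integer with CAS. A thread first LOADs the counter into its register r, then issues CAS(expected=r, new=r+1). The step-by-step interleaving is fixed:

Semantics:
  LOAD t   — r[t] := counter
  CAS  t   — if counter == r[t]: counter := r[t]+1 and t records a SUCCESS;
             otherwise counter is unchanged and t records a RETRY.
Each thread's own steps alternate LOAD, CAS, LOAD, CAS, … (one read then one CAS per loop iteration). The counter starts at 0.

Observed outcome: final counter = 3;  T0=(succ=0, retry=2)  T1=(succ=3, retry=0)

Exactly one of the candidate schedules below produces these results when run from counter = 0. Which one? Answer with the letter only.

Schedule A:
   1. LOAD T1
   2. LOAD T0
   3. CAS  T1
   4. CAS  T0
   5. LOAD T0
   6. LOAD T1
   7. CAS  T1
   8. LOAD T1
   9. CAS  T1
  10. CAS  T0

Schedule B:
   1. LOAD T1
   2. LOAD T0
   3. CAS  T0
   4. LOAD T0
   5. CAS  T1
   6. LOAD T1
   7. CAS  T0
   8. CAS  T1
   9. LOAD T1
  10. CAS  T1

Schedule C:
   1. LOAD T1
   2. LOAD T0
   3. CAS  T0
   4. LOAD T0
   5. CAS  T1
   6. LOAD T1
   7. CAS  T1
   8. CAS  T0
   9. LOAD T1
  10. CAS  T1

Simulating candidate A:
#1 T1 reads 0
#2 T0 reads 0
#3 T1 CAS(0→1) writes; counter now 1
#4 T0 CAS(0→1) fails; counter now 1
#5 T0 reads 1
#6 T1 reads 1
#7 T1 CAS(1→2) writes; counter now 2
#8 T1 reads 2
#9 T1 CAS(2→3) writes; counter now 3
#10 T0 CAS(1→2) fails; counter now 3

A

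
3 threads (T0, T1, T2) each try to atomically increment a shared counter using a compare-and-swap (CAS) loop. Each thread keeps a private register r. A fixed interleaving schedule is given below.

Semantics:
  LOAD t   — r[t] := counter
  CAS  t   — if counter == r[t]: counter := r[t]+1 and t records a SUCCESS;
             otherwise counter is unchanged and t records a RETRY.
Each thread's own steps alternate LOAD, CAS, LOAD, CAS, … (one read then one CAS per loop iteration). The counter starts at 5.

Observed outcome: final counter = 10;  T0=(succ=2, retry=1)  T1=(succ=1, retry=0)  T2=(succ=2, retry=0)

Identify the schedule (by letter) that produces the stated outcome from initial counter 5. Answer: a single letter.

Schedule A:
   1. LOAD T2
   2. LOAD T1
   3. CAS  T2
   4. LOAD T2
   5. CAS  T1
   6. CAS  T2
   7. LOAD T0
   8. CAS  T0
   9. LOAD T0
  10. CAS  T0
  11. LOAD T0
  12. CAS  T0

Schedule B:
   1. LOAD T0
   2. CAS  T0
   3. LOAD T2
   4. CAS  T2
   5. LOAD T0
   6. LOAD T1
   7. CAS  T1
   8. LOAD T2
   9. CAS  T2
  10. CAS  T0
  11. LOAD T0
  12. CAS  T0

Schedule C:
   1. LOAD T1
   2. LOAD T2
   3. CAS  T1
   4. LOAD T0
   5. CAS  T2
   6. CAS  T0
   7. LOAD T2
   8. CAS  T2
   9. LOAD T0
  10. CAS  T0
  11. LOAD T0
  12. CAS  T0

Tracing schedule B:
T0 LOAD — after: cnt=5, r=5 — load
T0 CAS — after: cnt=6, r=5 — ok
T2 LOAD — after: cnt=6, r=6 — load
T2 CAS — after: cnt=7, r=6 — ok
T0 LOAD — after: cnt=7, r=7 — load
T1 LOAD — after: cnt=7, r=7 — load
T1 CAS — after: cnt=8, r=7 — ok
T2 LOAD — after: cnt=8, r=8 — load
T2 CAS — after: cnt=9, r=8 — ok
T0 CAS — after: cnt=9, r=7 — retry
T0 LOAD — after: cnt=9, r=9 — load
T0 CAS — after: cnt=10, r=9 — ok

B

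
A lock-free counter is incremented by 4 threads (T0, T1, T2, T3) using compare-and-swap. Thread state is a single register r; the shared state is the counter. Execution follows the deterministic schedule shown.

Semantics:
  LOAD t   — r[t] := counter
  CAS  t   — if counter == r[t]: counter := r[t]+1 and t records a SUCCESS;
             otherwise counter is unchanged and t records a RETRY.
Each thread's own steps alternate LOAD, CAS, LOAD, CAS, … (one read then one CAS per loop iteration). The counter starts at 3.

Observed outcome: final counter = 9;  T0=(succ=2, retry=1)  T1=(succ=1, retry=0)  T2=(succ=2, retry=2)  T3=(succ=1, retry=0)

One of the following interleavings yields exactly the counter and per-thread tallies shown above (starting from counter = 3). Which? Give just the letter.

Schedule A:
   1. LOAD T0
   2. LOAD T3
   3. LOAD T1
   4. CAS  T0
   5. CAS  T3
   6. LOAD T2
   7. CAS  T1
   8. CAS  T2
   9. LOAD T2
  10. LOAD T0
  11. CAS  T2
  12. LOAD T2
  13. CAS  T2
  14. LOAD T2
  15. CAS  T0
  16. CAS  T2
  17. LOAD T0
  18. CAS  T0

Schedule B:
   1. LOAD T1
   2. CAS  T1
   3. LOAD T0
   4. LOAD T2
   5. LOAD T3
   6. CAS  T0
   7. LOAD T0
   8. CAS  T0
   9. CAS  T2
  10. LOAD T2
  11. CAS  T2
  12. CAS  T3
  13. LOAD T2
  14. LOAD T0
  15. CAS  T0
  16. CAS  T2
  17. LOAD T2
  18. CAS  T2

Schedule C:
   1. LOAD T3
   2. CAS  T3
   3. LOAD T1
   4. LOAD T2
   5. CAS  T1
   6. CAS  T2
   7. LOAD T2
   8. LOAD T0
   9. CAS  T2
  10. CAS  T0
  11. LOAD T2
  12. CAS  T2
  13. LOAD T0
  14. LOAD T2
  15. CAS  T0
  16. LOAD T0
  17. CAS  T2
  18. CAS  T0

C

Simulating candidate C:
step 1: T3 LOAD ⇒ load; ctr=3 reg=3
step 2: T3 CAS ⇒ ok; ctr=4 reg=3
step 3: T1 LOAD ⇒ load; ctr=4 reg=4
step 4: T2 LOAD ⇒ load; ctr=4 reg=4
step 5: T1 CAS ⇒ ok; ctr=5 reg=4
step 6: T2 CAS ⇒ retry; ctr=5 reg=4
step 7: T2 LOAD ⇒ load; ctr=5 reg=5
step 8: T0 LOAD ⇒ load; ctr=5 reg=5
step 9: T2 CAS ⇒ ok; ctr=6 reg=5
step 10: T0 CAS ⇒ retry; ctr=6 reg=5
step 11: T2 LOAD ⇒ load; ctr=6 reg=6
step 12: T2 CAS ⇒ ok; ctr=7 reg=6
step 13: T0 LOAD ⇒ load; ctr=7 reg=7
step 14: T2 LOAD ⇒ load; ctr=7 reg=7
step 15: T0 CAS ⇒ ok; ctr=8 reg=7
step 16: T0 LOAD ⇒ load; ctr=8 reg=8
step 17: T2 CAS ⇒ retry; ctr=8 reg=7
step 18: T0 CAS ⇒ ok; ctr=9 reg=8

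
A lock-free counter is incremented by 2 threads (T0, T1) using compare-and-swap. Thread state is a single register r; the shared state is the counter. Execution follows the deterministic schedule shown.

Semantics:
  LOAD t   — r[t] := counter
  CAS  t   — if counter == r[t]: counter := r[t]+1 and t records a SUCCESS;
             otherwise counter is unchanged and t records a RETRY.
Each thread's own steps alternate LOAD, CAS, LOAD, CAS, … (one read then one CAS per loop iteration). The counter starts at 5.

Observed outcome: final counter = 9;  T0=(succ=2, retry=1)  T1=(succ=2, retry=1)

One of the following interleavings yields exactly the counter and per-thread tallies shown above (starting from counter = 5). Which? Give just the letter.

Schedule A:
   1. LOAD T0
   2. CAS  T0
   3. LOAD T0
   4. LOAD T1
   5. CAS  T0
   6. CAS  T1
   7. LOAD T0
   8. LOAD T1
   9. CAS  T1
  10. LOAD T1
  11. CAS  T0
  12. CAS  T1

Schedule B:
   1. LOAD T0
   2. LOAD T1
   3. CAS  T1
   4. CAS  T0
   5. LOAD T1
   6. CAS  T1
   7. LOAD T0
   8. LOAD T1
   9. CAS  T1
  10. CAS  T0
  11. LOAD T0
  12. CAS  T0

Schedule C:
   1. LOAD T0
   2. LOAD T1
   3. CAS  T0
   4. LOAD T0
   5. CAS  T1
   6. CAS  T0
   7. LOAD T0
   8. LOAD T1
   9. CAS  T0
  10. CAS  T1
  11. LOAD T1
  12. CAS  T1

A

Run A:
T0 LOAD — after: cnt=5, r=5 — load
T0 CAS — after: cnt=6, r=5 — ok
T0 LOAD — after: cnt=6, r=6 — load
T1 LOAD — after: cnt=6, r=6 — load
T0 CAS — after: cnt=7, r=6 — ok
T1 CAS — after: cnt=7, r=6 — retry
T0 LOAD — after: cnt=7, r=7 — load
T1 LOAD — after: cnt=7, r=7 — load
T1 CAS — after: cnt=8, r=7 — ok
T1 LOAD — after: cnt=8, r=8 — load
T0 CAS — after: cnt=8, r=7 — retry
T1 CAS — after: cnt=9, r=8 — ok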